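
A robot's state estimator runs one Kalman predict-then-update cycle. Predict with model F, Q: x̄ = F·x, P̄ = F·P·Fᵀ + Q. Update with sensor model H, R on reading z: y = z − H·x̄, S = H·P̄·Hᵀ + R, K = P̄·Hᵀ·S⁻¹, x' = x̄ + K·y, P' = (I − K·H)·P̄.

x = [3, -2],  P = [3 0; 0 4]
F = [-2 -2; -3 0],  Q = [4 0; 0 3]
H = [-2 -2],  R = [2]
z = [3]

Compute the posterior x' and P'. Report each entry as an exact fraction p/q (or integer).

x̄ = F·x = [-2, -9]
P̄ = F·P·Fᵀ + Q = [32 18; 18 30]
y = z − H·x̄ = [-19]
S = H·P̄·Hᵀ + R = [394]
K = P̄·Hᵀ·S⁻¹ = [-50/197; -48/197]
x' = x̄ + K·y = [556/197, -861/197]
P' = (I − K·H)·P̄ = [1304/197 -1254/197; -1254/197 1302/197]

x' = [556/197, -861/197]
P' = [1304/197 -1254/197; -1254/197 1302/197]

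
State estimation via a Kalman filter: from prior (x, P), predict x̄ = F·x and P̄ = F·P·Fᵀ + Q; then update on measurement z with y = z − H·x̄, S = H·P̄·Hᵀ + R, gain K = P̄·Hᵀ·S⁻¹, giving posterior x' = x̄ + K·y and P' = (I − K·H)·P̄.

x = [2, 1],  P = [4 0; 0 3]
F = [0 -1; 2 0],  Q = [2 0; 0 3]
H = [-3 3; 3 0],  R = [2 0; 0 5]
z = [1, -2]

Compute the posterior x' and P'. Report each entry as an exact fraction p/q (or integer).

x' = [-1046/1775, -367/1775]
P' = [173/355 171/355; 171/355 247/355]

x̄ = F·x = [-1, 4]
P̄ = F·P·Fᵀ + Q = [5 0; 0 19]
y = z − H·x̄ = [-14, 1]
S = H·P̄·Hᵀ + R = [218 -45; -45 50]
K = P̄·Hᵀ·S⁻¹ = [-3/355 519/1775; 114/355 513/1775]
x' = x̄ + K·y = [-1046/1775, -367/1775]
P' = (I − K·H)·P̄ = [173/355 171/355; 171/355 247/355]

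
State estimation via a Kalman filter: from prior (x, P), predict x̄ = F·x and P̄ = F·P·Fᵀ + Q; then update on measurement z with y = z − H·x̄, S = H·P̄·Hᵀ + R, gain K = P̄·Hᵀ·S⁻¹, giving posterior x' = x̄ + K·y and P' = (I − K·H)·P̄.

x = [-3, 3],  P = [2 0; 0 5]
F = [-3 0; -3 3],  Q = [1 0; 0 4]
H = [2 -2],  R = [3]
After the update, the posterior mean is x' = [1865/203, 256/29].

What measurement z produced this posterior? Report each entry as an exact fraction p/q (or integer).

z = [1]

x̄ = F·x = [9, 18]
P̄ = F·P·Fᵀ + Q = [19 18; 18 67]
S = H·P̄·Hᵀ + R = [203]
K = P̄·Hᵀ·S⁻¹ = [2/203; -14/29]
x' − x̄ = [38/203, -266/29] = K·y
y = (KᵀK)⁻¹·Kᵀ·(x' − x̄) = [19]
z = y + H·x̄ = [19] + [-18] = [1]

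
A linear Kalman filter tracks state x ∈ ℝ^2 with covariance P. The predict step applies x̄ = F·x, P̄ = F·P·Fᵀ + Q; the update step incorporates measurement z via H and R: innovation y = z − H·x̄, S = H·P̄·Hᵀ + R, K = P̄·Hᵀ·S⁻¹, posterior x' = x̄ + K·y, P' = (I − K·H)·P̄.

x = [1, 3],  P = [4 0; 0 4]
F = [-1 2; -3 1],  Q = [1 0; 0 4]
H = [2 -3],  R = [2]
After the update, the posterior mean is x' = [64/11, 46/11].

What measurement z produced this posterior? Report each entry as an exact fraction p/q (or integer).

z = [-1]

x̄ = F·x = [5, 0]
P̄ = F·P·Fᵀ + Q = [21 20; 20 44]
S = H·P̄·Hᵀ + R = [242]
K = P̄·Hᵀ·S⁻¹ = [-9/121; -46/121]
x' − x̄ = [9/11, 46/11] = K·y
y = (KᵀK)⁻¹·Kᵀ·(x' − x̄) = [-11]
z = y + H·x̄ = [-11] + [10] = [-1]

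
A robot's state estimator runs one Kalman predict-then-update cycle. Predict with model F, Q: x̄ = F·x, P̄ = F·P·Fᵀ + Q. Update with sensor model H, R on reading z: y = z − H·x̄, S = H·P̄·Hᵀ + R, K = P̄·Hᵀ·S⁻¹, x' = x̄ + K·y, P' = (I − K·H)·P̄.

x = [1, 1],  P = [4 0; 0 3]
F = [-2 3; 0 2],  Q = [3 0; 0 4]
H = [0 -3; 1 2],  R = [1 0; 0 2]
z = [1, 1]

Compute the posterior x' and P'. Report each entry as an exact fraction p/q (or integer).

x' = [1392/1045, -291/1045]
P' = [2289/1045 -197/1045; -197/1045 111/1045]

x̄ = F·x = [1, 2]
P̄ = F·P·Fᵀ + Q = [46 18; 18 16]
y = z − H·x̄ = [7, -4]
S = H·P̄·Hᵀ + R = [145 -150; -150 184]
K = P̄·Hᵀ·S⁻¹ = [591/1045 379/418; -333/1045 5/418]
x' = x̄ + K·y = [1392/1045, -291/1045]
P' = (I − K·H)·P̄ = [2289/1045 -197/1045; -197/1045 111/1045]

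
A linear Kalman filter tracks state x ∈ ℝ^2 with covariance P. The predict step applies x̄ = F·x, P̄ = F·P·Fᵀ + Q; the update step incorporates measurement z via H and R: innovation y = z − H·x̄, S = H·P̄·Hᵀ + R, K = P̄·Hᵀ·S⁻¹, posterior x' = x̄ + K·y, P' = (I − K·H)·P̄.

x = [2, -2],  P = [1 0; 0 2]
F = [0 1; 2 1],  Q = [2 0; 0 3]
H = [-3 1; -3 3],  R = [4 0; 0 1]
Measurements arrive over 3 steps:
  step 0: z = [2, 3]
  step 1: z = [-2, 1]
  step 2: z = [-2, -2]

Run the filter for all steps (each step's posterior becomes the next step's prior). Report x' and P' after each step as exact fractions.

step 0: x' = [-1022/1513, 524/1513], P' = [1200/1513 1256/1513; 1256/1513 1476/1513]
step 1: x' = [557956/600623, 736754/600623], P' = [1372874/1801869 1444054/1801869; 1444054/1801869 1711166/1801869]
step 2: x' = [1797263026/2097441545, 98458636/419488309], P' = [1593328788/2097441545 335088596/419488309; 335088596/419488309 397102792/419488309]

step 0: x̄ = F·x = [-2, 2]
step 0: P̄ = F·P·Fᵀ + Q = [4 2; 2 9]
step 0: y = z − H·x̄ = [-6, -9]
step 0: S = H·P̄·Hᵀ + R = [37 39; 39 82]
step 0: K = P̄·Hᵀ·S⁻¹ = [-586/1513 168/1513; -573/1513 660/1513]
step 0: x' = x̄ + K·y = [-1022/1513, 524/1513]
step 0: P' = (I − K·H)·P̄ = [1200/1513 1256/1513; 1256/1513 1476/1513]
step 1: x̄ = F·x = [524/1513, -1520/1513]
step 1: P̄ = F·P·Fᵀ + Q = [4502/1513 3988/1513; 3988/1513 15839/1513]
step 1: y = z − H·x̄ = [66/1513, 7645/1513]
step 1: S = H·P̄·Hᵀ + R = [38481/1513 40179/1513; 40179/1513 112798/1513]
step 1: K = P̄·Hᵀ·S⁻¹ = [-668642/1801869 71180/600623; -655249/1801869 267112/600623]
step 1: x' = x̄ + K·y = [557956/600623, 736754/600623]
step 1: P' = (I − K·H)·P̄ = [1372874/1801869 1444054/1801869; 1444054/1801869 1711166/1801869]
step 2: x̄ = F·x = [736754/600623, 1852666/600623]
step 2: P̄ = F·P·Fᵀ + Q = [5314904/1801869 4599274/1801869; 4599274/1801869 18384485/1801869]
step 2: y = z − H·x̄ = [-843650/600623, -4548982/600623]
step 2: S = H·P̄·Hᵀ + R = [45830453/1801869 15932101/600623; 15932101/600623 44103146/600623]
step 2: K = P̄·Hᵀ·S⁻¹ = [-776135846/2097441545 246342576/2097441545; -152040749/419488309 186042588/419488309]
step 2: x' = x̄ + K·y = [1797263026/2097441545, 98458636/419488309]
step 2: P' = (I − K·H)·P̄ = [1593328788/2097441545 335088596/419488309; 335088596/419488309 397102792/419488309]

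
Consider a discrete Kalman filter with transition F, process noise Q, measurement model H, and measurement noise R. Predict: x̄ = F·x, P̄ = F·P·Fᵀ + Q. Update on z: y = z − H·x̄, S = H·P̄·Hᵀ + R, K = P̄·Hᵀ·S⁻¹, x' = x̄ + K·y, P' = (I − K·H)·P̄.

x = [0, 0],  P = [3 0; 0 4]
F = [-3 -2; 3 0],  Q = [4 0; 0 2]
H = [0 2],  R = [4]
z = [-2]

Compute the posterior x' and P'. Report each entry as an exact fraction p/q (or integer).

x̄ = F·x = [0, 0]
P̄ = F·P·Fᵀ + Q = [47 -27; -27 29]
y = z − H·x̄ = [-2]
S = H·P̄·Hᵀ + R = [120]
K = P̄·Hᵀ·S⁻¹ = [-9/20; 29/60]
x' = x̄ + K·y = [9/10, -29/30]
P' = (I − K·H)·P̄ = [227/10 -9/10; -9/10 29/30]

x' = [9/10, -29/30]
P' = [227/10 -9/10; -9/10 29/30]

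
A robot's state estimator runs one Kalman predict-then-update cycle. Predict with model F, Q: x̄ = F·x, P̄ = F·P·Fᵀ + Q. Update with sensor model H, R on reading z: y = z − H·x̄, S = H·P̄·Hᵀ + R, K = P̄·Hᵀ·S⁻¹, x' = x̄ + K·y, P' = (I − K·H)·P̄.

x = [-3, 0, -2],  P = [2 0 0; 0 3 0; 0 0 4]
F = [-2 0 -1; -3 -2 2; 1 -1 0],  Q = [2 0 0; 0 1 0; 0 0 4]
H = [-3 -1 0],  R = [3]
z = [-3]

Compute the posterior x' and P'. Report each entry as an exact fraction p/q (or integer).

x' = [101/50, -267/100, -36/25]
P' = [171/50 -957/100 -31/25; -957/100 5919/200 177/50; -31/25 177/50 207/25]

x̄ = F·x = [8, 5, -3]
P̄ = F·P·Fᵀ + Q = [14 4 -4; 4 47 0; -4 0 9]
y = z − H·x̄ = [26]
S = H·P̄·Hᵀ + R = [200]
K = P̄·Hᵀ·S⁻¹ = [-23/100; -59/200; 3/50]
x' = x̄ + K·y = [101/50, -267/100, -36/25]
P' = (I − K·H)·P̄ = [171/50 -957/100 -31/25; -957/100 5919/200 177/50; -31/25 177/50 207/25]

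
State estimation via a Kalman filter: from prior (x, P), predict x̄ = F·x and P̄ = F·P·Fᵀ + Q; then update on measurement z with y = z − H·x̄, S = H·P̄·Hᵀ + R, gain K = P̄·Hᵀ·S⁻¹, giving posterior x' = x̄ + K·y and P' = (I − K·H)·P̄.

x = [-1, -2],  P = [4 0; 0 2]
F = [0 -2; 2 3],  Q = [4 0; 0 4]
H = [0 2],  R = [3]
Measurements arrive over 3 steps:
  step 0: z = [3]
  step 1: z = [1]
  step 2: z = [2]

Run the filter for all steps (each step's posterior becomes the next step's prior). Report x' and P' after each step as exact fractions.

step 0: x' = [164/155, 204/155], P' = [1284/155 -36/155; -36/155 114/155]
step 1: x' = [-56064/25865, 3104/5173], P' = [172028/25865 -324/5173; -324/5173 3810/5173]
step 2: x' = [-6147184/3851923, 3577624/3851923], P' = [24957892/3851923 -323460/3851923; -323460/3851923 2830746/3851923]

step 0: x̄ = F·x = [4, -8]
step 0: P̄ = F·P·Fᵀ + Q = [12 -12; -12 38]
step 0: y = z − H·x̄ = [19]
step 0: S = H·P̄·Hᵀ + R = [155]
step 0: K = P̄·Hᵀ·S⁻¹ = [-24/155; 76/155]
step 0: x' = x̄ + K·y = [164/155, 204/155]
step 0: P' = (I − K·H)·P̄ = [1284/155 -36/155; -36/155 114/155]
step 1: x̄ = F·x = [-408/155, 188/31]
step 1: P̄ = F·P·Fᵀ + Q = [1076/155 -108/31; -108/31 1270/31]
step 1: y = z − H·x̄ = [-345/31]
step 1: S = H·P̄·Hᵀ + R = [5173/31]
step 1: K = P̄·Hᵀ·S⁻¹ = [-216/5173; 2540/5173]
step 1: x' = x̄ + K·y = [-56064/25865, 3104/5173]
step 1: P' = (I − K·H)·P̄ = [172028/25865 -324/5173; -324/5173 3810/5173]
step 2: x̄ = F·x = [-6208/5173, -65568/25865]
step 2: P̄ = F·P·Fᵀ + Q = [35932/5173 -21564/5173; -21564/5173 943582/25865]
step 2: y = z − H·x̄ = [182866/25865]
step 2: S = H·P̄·Hᵀ + R = [3851923/25865]
step 2: K = P̄·Hᵀ·S⁻¹ = [-215640/3851923; 1887164/3851923]
step 2: x' = x̄ + K·y = [-6147184/3851923, 3577624/3851923]
step 2: P' = (I − K·H)·P̄ = [24957892/3851923 -323460/3851923; -323460/3851923 2830746/3851923]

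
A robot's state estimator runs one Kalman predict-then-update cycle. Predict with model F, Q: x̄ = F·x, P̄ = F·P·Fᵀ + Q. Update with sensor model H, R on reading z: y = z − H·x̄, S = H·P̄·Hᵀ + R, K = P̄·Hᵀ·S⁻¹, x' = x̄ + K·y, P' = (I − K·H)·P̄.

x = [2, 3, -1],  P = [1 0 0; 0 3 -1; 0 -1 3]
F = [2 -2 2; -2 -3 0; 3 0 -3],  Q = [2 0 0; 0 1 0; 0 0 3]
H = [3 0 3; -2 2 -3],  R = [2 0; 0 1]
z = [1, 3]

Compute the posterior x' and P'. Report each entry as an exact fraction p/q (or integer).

x̄ = F·x = [-4, -13, 9]
P̄ = F·P·Fᵀ + Q = [38 20 -18; 20 32 -15; -18 -15 39]
y = z − H·x̄ = [-14, 48]
S = H·P̄·Hᵀ + R = [371 -279; -279 436]
K = P̄·Hᵀ·S⁻¹ = [31182/83915 23418/83915; 25791/83915 29784/83915; -3501/83915 -23604/83915]
x' = x̄ + K·y = [351856/83915, -22337/83915, -328743/83915]
P' = (I − K·H)·P̄ = [896326/83915 -405272/83915 -875538/83915; -405272/83915 243319/83915 422466/83915; -875538/83915 422466/83915 873204/83915]

x' = [351856/83915, -22337/83915, -328743/83915]
P' = [896326/83915 -405272/83915 -875538/83915; -405272/83915 243319/83915 422466/83915; -875538/83915 422466/83915 873204/83915]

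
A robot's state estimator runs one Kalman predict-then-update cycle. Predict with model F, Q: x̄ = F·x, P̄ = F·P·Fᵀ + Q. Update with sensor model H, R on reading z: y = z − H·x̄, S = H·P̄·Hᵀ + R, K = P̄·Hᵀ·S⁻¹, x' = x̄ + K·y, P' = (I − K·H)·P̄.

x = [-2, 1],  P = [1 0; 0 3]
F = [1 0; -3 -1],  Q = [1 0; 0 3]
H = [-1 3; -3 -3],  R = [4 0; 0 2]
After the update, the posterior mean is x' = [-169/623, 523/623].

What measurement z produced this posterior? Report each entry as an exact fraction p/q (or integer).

z = [2, -2]

x̄ = F·x = [-2, 5]
P̄ = F·P·Fᵀ + Q = [2 -3; -3 15]
S = H·P̄·Hᵀ + R = [159 -111; -111 101]
K = P̄·Hᵀ·S⁻¹ = [-389/1869 -124/623; 142/623 -66/623]
x' − x̄ = [1077/623, -2592/623] = K·y
y = (KᵀK)⁻¹·Kᵀ·(x' − x̄) = [-15, 7]
z = y + H·x̄ = [-15, 7] + [17, -9] = [2, -2]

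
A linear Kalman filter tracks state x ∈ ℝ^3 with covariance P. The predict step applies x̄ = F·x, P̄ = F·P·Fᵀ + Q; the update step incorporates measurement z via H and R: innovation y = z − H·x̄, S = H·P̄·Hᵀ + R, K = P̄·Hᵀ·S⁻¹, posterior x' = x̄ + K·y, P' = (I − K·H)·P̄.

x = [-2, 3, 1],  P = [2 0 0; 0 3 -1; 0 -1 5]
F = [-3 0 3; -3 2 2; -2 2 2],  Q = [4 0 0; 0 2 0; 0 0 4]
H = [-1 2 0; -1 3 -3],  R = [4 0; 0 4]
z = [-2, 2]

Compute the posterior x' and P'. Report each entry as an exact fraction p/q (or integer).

x̄ = F·x = [9, 14, 12]
P̄ = F·P·Fᵀ + Q = [67 42 36; 42 44 36; 36 36 36]
y = z − H·x̄ = [-21, 5]
S = H·P̄·Hᵀ + R = [79 13; 13 107]
K = P̄·Hᵀ·S⁻¹ = [614/2071 -1023/2071; 1289/2071 -505/2071; 1080/2071 -828/2071]
x' = x̄ + K·y = [630/2071, -600/2071, -1968/2071]
P' = (I − K·H)·P̄ = [78192/2071 40324/2071 15624/2071; 40324/2071 22740/2071 9972/2071; 15624/2071 9972/2071 5868/2071]

x' = [630/2071, -600/2071, -1968/2071]
P' = [78192/2071 40324/2071 15624/2071; 40324/2071 22740/2071 9972/2071; 15624/2071 9972/2071 5868/2071]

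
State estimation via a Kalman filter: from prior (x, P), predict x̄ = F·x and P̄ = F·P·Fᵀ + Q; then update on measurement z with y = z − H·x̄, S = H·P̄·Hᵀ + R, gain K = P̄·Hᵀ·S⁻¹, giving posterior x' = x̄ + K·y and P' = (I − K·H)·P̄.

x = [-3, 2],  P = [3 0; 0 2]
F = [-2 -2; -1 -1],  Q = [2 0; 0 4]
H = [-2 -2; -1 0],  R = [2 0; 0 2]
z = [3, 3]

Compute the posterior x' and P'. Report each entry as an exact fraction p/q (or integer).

x' = [-409/212, 65/212]
P' = [109/106 -93/106; -93/106 127/106]

x̄ = F·x = [2, 1]
P̄ = F·P·Fᵀ + Q = [22 10; 10 9]
y = z − H·x̄ = [9, 5]
S = H·P̄·Hᵀ + R = [206 64; 64 24]
K = P̄·Hᵀ·S⁻¹ = [-8/53 -109/212; -17/53 93/212]
x' = x̄ + K·y = [-409/212, 65/212]
P' = (I − K·H)·P̄ = [109/106 -93/106; -93/106 127/106]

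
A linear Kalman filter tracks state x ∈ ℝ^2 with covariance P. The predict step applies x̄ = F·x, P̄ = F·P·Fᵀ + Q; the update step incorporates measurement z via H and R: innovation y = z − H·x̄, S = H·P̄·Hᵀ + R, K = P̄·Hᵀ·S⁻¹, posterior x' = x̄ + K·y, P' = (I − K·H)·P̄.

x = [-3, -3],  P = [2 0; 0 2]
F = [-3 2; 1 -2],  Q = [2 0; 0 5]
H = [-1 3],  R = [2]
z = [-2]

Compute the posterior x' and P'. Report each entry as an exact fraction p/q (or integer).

x̄ = F·x = [3, 3]
P̄ = F·P·Fᵀ + Q = [28 -14; -14 15]
y = z − H·x̄ = [-8]
S = H·P̄·Hᵀ + R = [249]
K = P̄·Hᵀ·S⁻¹ = [-70/249; 59/249]
x' = x̄ + K·y = [1307/249, 275/249]
P' = (I − K·H)·P̄ = [2072/249 644/249; 644/249 254/249]

x' = [1307/249, 275/249]
P' = [2072/249 644/249; 644/249 254/249]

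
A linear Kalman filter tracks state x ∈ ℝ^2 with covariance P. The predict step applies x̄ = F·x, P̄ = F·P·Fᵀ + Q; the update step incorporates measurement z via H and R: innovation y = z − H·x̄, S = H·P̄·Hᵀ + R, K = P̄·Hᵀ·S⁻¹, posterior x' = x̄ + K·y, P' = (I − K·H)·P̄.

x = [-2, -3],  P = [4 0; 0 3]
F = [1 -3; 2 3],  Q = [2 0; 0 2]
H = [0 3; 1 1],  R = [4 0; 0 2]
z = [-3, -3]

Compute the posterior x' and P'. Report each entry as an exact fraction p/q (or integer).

x' = [-2887/1849, -2133/1849]
P' = [12496/5547 -2324/5547; -2324/5547 2428/5547]

x̄ = F·x = [7, -13]
P̄ = F·P·Fᵀ + Q = [33 -19; -19 45]
y = z − H·x̄ = [36, 3]
S = H·P̄·Hᵀ + R = [409 78; 78 42]
K = P̄·Hᵀ·S⁻¹ = [-581/1849 5086/5547; 607/1849 52/5547]
x' = x̄ + K·y = [-2887/1849, -2133/1849]
P' = (I − K·H)·P̄ = [12496/5547 -2324/5547; -2324/5547 2428/5547]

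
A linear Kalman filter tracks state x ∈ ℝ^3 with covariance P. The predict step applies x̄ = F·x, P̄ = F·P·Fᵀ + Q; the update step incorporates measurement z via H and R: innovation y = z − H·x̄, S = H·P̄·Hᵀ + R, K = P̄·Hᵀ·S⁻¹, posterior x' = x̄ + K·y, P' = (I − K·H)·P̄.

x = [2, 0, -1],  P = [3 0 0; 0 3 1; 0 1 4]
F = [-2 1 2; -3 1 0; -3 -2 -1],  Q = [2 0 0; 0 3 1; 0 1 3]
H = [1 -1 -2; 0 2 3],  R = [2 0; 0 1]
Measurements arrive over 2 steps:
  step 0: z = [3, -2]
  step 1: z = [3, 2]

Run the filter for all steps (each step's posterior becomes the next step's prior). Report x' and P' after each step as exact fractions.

step 0: x̄ = F·x = [-6, -6, -5]
step 0: P̄ = F·P·Fᵀ + Q = [37 23 -1; 23 33 21; -1 21 50]
step 0: y = z − H·x̄ = [-7, 25]
step 0: S = H·P̄·Hᵀ + R = [314 -470; -470 835]
step 0: K = P̄·Hᵀ·S⁻¹ = [3357/4129 10511/20645; 1721/4129 8033/20645; -1163/4129 1474/20645]
step 0: x' = x̄ + K·y = [4282/4129, 3344/4129, -5134/4129]
step 0: P' = (I − K·H)·P̄ = [43332/20645 -8264/20645 9013/20645; -8264/20645 92488/20645 -58981/20645; 9013/20645 -58981/20645 39812/20645]
step 1: x̄ = F·x = [-15488/4129, -9502/4129, -14400/4129]
step 1: P̄ = F·P·Fᵀ + Q = [191382/20645 44352/4129 245981/20645; 44352/4129 118799/4129 57377/4129; 245981/20645 57377/4129 580673/20645]
step 1: y = z − H·x̄ = [-10427/4129, 70462/4129]
step 1: S = H·P̄·Hᵀ + R = [573891/4129 -1099752/4129; -1099752/4129 11065302/20645]
step 1: K = P̄·Hᵀ·S⁻¹ = [1928720/4076921 8362519/24461526; 6435587/12230763 10925005/24461526; -4595878/12230763 551677/24461526]
step 1: x' = x̄ + K·y = [10864025/12230763, 48820120/12230763, -26341883/12230763]
step 1: P' = (I − K·H)·P̄ = [13662301/8153842 -36801751/24461526 27322007/24461526; -36801751/24461526 209482307/24461526 -136013203/24461526; 27322007/24461526 -136013203/24461526 90859361/24461526]

step 0: x' = [4282/4129, 3344/4129, -5134/4129], P' = [43332/20645 -8264/20645 9013/20645; -8264/20645 92488/20645 -58981/20645; 9013/20645 -58981/20645 39812/20645]
step 1: x' = [10864025/12230763, 48820120/12230763, -26341883/12230763], P' = [13662301/8153842 -36801751/24461526 27322007/24461526; -36801751/24461526 209482307/24461526 -136013203/24461526; 27322007/24461526 -136013203/24461526 90859361/24461526]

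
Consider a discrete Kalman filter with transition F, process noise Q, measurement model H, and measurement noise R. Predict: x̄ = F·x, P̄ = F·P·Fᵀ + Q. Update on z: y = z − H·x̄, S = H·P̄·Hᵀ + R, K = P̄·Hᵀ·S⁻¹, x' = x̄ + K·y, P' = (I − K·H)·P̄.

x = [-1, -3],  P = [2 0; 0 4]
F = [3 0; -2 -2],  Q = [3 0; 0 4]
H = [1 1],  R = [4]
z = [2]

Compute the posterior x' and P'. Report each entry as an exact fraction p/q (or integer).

x̄ = F·x = [-3, 8]
P̄ = F·P·Fᵀ + Q = [21 -12; -12 28]
y = z − H·x̄ = [-3]
S = H·P̄·Hᵀ + R = [29]
K = P̄·Hᵀ·S⁻¹ = [9/29; 16/29]
x' = x̄ + K·y = [-114/29, 184/29]
P' = (I − K·H)·P̄ = [528/29 -492/29; -492/29 556/29]

x' = [-114/29, 184/29]
P' = [528/29 -492/29; -492/29 556/29]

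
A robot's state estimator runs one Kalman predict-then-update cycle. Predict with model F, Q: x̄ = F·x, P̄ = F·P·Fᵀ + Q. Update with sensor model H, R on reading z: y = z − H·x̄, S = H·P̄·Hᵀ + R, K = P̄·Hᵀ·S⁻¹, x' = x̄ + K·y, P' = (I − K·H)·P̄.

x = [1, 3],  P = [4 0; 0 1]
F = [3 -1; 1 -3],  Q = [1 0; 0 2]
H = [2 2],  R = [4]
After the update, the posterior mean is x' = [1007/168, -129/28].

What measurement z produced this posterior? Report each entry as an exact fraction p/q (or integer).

x̄ = F·x = [0, -8]
P̄ = F·P·Fᵀ + Q = [38 15; 15 15]
S = H·P̄·Hᵀ + R = [336]
K = P̄·Hᵀ·S⁻¹ = [53/168; 5/28]
x' − x̄ = [1007/168, 95/28] = K·y
y = (KᵀK)⁻¹·Kᵀ·(x' − x̄) = [19]
z = y + H·x̄ = [19] + [-16] = [3]

z = [3]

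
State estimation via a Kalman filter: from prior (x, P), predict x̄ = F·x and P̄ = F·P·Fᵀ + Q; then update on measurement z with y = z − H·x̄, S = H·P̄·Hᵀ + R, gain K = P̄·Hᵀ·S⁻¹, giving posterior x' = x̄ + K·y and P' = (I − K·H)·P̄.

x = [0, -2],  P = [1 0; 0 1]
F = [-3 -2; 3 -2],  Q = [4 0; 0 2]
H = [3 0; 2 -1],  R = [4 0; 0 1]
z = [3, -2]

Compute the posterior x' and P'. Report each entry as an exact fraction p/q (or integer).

x̄ = F·x = [4, 4]
P̄ = F·P·Fᵀ + Q = [17 -5; -5 15]
y = z − H·x̄ = [-9, -6]
S = H·P̄·Hᵀ + R = [157 117; 117 104]
K = P̄·Hᵀ·S⁻¹ = [57/203 12/203; 15/29 -310/377]
x' = x̄ + K·y = [227/203, 1613/377]
P' = (I − K·H)·P̄ = [76/203 20/29; 20/29 830/377]

x' = [227/203, 1613/377]
P' = [76/203 20/29; 20/29 830/377]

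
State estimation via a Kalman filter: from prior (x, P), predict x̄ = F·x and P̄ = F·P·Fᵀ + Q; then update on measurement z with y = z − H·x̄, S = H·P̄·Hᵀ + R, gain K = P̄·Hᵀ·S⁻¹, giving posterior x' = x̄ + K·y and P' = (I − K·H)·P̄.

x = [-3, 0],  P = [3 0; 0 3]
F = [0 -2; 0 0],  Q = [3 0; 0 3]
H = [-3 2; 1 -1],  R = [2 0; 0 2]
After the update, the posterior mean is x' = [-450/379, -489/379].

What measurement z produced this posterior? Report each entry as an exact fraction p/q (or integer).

z = [2, 3]

x̄ = F·x = [0, 0]
P̄ = F·P·Fᵀ + Q = [15 0; 0 3]
S = H·P̄·Hᵀ + R = [149 -51; -51 20]
K = P̄·Hᵀ·S⁻¹ = [-135/379 -60/379; -33/379 -141/379]
x' − x̄ = [-450/379, -489/379] = K·y
y = (KᵀK)⁻¹·Kᵀ·(x' − x̄) = [2, 3]
z = y + H·x̄ = [2, 3] + [0, 0] = [2, 3]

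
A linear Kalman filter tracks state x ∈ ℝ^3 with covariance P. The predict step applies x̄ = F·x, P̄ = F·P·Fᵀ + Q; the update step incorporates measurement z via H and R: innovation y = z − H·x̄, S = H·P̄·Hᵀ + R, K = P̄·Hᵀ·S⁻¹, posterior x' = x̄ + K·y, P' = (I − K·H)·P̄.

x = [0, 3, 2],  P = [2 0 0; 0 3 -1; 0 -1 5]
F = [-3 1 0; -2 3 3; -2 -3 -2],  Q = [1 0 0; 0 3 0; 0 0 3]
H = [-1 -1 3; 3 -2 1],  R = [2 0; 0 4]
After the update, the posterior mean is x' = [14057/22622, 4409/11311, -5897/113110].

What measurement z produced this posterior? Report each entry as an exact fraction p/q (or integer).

z = [-1, 1]

x̄ = F·x = [3, 15, -13]
P̄ = F·P·Fᵀ + Q = [22 18 5; 18 65 -34; 5 -34 46]
S = H·P̄·Hᵀ + R = [713 462; 462 458]
K = P̄·Hᵀ·S⁻¹ = [-2762/11311 7301/22622; -3391/11311 704/11311; 8444/56555 14823/113110]
x' − x̄ = [-53809/22622, -165256/11311, 1464533/113110] = K·y
y = (KᵀK)⁻¹·Kᵀ·(x' − x̄) = [56, 35]
z = y + H·x̄ = [56, 35] + [-57, -34] = [-1, 1]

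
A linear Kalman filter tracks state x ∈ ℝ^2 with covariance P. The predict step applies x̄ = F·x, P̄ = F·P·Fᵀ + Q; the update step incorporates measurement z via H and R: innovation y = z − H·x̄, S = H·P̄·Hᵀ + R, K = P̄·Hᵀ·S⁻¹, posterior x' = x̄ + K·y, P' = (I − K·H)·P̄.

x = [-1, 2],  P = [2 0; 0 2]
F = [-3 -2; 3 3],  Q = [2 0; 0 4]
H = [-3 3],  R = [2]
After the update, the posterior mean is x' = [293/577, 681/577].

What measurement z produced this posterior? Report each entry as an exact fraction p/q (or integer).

z = [2]

x̄ = F·x = [-1, 3]
P̄ = F·P·Fᵀ + Q = [28 -30; -30 40]
S = H·P̄·Hᵀ + R = [1154]
K = P̄·Hᵀ·S⁻¹ = [-87/577; 105/577]
x' − x̄ = [870/577, -1050/577] = K·y
y = (KᵀK)⁻¹·Kᵀ·(x' − x̄) = [-10]
z = y + H·x̄ = [-10] + [12] = [2]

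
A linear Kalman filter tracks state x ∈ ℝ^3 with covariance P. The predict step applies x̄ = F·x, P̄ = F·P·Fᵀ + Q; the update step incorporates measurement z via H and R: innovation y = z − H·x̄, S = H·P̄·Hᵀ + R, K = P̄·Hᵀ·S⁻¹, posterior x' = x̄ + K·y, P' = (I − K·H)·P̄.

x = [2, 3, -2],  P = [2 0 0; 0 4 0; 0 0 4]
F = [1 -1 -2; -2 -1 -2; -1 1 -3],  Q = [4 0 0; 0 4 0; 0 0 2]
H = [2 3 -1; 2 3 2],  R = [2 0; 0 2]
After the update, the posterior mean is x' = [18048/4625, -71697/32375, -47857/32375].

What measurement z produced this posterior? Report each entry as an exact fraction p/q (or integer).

z = [3, -2]

x̄ = F·x = [3, -3, 7]
P̄ = F·P·Fᵀ + Q = [26 16 18; 16 32 24; 18 24 44]
S = H·P̄·Hᵀ + R = [414 604; 604 1194]
K = P̄·Hᵀ·S⁻¹ = [563/4625 242/4625; 4468/32375 2512/32375; -10492/32375 10622/32375]
x' − x̄ = [4173/4625, 25428/32375, -274482/32375] = K·y
y = (KᵀK)⁻¹·Kᵀ·(x' − x̄) = [13, -13]
z = y + H·x̄ = [13, -13] + [-10, 11] = [3, -2]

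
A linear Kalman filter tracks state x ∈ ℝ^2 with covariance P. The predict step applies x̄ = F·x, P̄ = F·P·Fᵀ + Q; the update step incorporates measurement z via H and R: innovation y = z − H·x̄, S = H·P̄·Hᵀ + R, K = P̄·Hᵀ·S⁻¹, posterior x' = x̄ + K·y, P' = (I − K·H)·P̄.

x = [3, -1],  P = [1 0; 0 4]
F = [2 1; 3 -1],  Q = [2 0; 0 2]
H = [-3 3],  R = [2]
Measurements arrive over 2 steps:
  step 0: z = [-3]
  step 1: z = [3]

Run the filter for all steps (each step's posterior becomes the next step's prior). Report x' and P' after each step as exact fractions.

step 0: x̄ = F·x = [5, 10]
step 0: P̄ = F·P·Fᵀ + Q = [10 2; 2 15]
step 0: y = z − H·x̄ = [-18]
step 0: S = H·P̄·Hᵀ + R = [191]
step 0: K = P̄·Hᵀ·S⁻¹ = [-24/191; 39/191]
step 0: x' = x̄ + K·y = [1387/191, 1208/191]
step 0: P' = (I − K·H)·P̄ = [1334/191 1318/191; 1318/191 1344/191]
step 1: x̄ = F·x = [3982/191, 2953/191]
step 1: P̄ = F·P·Fᵀ + Q = [12334/191 7978/191; 7978/191 5824/191]
step 1: y = z − H·x̄ = [3660/191]
step 1: S = H·P̄·Hᵀ + R = [20200/191]
step 1: K = P̄·Hᵀ·S⁻¹ = [-3267/5050; -3231/10100]
step 1: x' = x̄ + K·y = [4268/505, 4712/505]
step 1: P' = (I − K·H)·P̄ = [51292/2525 50203/2525; 50203/2525 99329/5050]

step 0: x' = [1387/191, 1208/191], P' = [1334/191 1318/191; 1318/191 1344/191]
step 1: x' = [4268/505, 4712/505], P' = [51292/2525 50203/2525; 50203/2525 99329/5050]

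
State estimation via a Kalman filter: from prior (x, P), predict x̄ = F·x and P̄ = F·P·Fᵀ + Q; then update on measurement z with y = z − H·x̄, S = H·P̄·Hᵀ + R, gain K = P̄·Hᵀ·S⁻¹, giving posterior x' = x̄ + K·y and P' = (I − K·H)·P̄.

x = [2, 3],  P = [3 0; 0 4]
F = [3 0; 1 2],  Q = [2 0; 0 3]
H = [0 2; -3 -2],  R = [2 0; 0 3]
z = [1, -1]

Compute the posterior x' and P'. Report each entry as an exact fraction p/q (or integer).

x' = [-159/5309, 3208/5309]
P' = [5657/10618 -3315/10618; -3315/10618 5079/10618]

x̄ = F·x = [6, 8]
P̄ = F·P·Fᵀ + Q = [29 9; 9 22]
y = z − H·x̄ = [-15, 33]
S = H·P̄·Hᵀ + R = [90 -142; -142 460]
K = P̄·Hᵀ·S⁻¹ = [-3315/10618 -3447/10618; 5079/10618 -71/10618]
x' = x̄ + K·y = [-159/5309, 3208/5309]
P' = (I − K·H)·P̄ = [5657/10618 -3315/10618; -3315/10618 5079/10618]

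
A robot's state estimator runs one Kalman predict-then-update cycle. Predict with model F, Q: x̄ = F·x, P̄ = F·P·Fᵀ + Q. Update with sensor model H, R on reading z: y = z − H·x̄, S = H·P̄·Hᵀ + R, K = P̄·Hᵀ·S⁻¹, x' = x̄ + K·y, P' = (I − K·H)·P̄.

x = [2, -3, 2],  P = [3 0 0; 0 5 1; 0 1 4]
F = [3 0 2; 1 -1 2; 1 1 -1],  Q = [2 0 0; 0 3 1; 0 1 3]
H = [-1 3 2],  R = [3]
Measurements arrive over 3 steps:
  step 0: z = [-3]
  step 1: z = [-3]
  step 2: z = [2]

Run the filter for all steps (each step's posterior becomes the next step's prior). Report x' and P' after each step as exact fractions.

step 0: x̄ = F·x = [10, 9, -3]
step 0: P̄ = F·P·Fᵀ + Q = [45 23 3; 23 23 -6; 3 -6 13]
step 0: y = z − H·x̄ = [-14]
step 0: S = H·P̄·Hᵀ + R = [85]
step 0: K = P̄·Hᵀ·S⁻¹ = [6/17; 2/5; 1/17]
step 0: x' = x̄ + K·y = [86/17, 17/5, -65/17]
step 0: P' = (I − K·H)·P̄ = [585/17 11 21/17; 11 47/5 -8; 21/17 -8 216/17]
step 1: x̄ = F·x = [128/17, -509/85, 1044/85]
step 1: P̄ = F·P·Fᵀ + Q = [6415/17 2498/17 1591/17; 2498/17 9569/85 -1884/85; 1591/17 -1884/85 8079/85]
step 1: y = z − H·x̄ = [-176/85]
step 1: S = H·P̄·Hᵀ + R = [21399/85]
step 1: K = P̄·Hᵀ·S⁻¹ = [21305/21399; 12449/21399; 2551/21399]
step 1: x' = x̄ + K·y = [117008/21399, -153919/21399, 257548/21399]
step 1: P' = (I − K·H)·P̄ = [2734940/21399 24089/21399 1363294/21399; 24089/21399 585758/21399 -847919/21399; 1363294/21399 -847919/21399 1957352/21399]
step 2: x̄ = F·x = [866120/21399, 112289/3057, -98153/7133]
step 2: P̄ = F·P·Fᵀ + Q = [48846194/21399 4080593/3057 434417/7133; 4080593/3057 2858711/3057 -139266/1019; 434417/7133 -139266/1019 1453225/7133]
step 2: y = z − H·x̄ = [-860233/21399]
step 2: S = H·P̄·Hᵀ + R = [34754942/21399]
step 2: K = P̄·Hᵀ·S⁻¹ = [39452761/34754942; 12809804/17377471; -1357659/34754942]
step 2: x' = x̄ + K·y = [-179289527/34754942, 123355099/17377471, -423664769/34754942]
step 2: P' = (I − K·H)·P̄ = [6594994573/34754942 -421021077/17377471 4619739659/34754942; -421021077/17377471 913968665/17377471 -1562248830/17377471; 4619739659/34754942 -1562248830/17377471 6994579831/34754942]

step 0: x' = [86/17, 17/5, -65/17], P' = [585/17 11 21/17; 11 47/5 -8; 21/17 -8 216/17]
step 1: x' = [117008/21399, -153919/21399, 257548/21399], P' = [2734940/21399 24089/21399 1363294/21399; 24089/21399 585758/21399 -847919/21399; 1363294/21399 -847919/21399 1957352/21399]
step 2: x' = [-179289527/34754942, 123355099/17377471, -423664769/34754942], P' = [6594994573/34754942 -421021077/17377471 4619739659/34754942; -421021077/17377471 913968665/17377471 -1562248830/17377471; 4619739659/34754942 -1562248830/17377471 6994579831/34754942]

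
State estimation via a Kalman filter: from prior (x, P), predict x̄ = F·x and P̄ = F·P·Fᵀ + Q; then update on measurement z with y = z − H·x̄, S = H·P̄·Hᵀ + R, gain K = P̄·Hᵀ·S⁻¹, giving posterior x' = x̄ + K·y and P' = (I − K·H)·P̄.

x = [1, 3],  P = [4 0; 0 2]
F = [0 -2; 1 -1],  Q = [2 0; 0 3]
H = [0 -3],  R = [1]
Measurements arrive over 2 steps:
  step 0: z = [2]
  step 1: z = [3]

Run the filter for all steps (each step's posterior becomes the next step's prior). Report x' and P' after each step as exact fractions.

step 0: x̄ = F·x = [-6, -2]
step 0: P̄ = F·P·Fᵀ + Q = [10 4; 4 9]
step 0: y = z − H·x̄ = [-4]
step 0: S = H·P̄·Hᵀ + R = [82]
step 0: K = P̄·Hᵀ·S⁻¹ = [-6/41; -27/82]
step 0: x' = x̄ + K·y = [-222/41, -28/41]
step 0: P' = (I − K·H)·P̄ = [338/41 2/41; 2/41 9/82]
step 1: x̄ = F·x = [56/41, -194/41]
step 1: P̄ = F·P·Fᵀ + Q = [100/41 5/41; 5/41 923/82]
step 1: y = z − H·x̄ = [-459/41]
step 1: S = H·P̄·Hᵀ + R = [8389/82]
step 1: K = P̄·Hᵀ·S⁻¹ = [-30/8389; -2769/8389]
step 1: x' = x̄ + K·y = [11794/8389, -8695/8389]
step 1: P' = (I − K·H)·P̄ = [20450/8389 10/8389; 10/8389 923/8389]

step 0: x' = [-222/41, -28/41], P' = [338/41 2/41; 2/41 9/82]
step 1: x' = [11794/8389, -8695/8389], P' = [20450/8389 10/8389; 10/8389 923/8389]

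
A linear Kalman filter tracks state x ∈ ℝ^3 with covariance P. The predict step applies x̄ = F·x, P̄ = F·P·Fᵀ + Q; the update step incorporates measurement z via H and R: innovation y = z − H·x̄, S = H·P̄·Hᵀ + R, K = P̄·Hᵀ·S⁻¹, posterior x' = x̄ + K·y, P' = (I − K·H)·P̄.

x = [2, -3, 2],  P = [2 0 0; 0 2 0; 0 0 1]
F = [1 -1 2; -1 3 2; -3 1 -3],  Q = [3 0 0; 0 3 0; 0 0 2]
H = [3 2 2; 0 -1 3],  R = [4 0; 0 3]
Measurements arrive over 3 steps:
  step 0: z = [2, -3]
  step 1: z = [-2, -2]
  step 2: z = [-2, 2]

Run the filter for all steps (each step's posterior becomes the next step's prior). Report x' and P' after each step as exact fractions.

step 0: x̄ = F·x = [9, -7, -15]
step 0: P̄ = F·P·Fᵀ + Q = [11 -4 -14; -4 27 6; -14 6 31]
step 0: y = z − H·x̄ = [19, 35]
step 0: S = H·P̄·Hᵀ + R = [167 42; 42 273]
step 0: K = P̄·Hᵀ·S⁻¹ = [37/2087 -6220/43827; 720/2087 -1257/14609; 242/2087 4395/14609]
step 0: x' = x̄ + K·y = [27358/6261, -7214/2087, -4732/2087]
step 0: P' = (I − K·H)·P̄ = [248068/43827 -91082/14609 -32434/14609; -91082/14609 110970/14609 35733/14609; -32434/14609 35733/14609 16306/14609]
step 1: x̄ = F·x = [20608/6261, -120676/6261, -20376/2087]
step 1: P̄ = F·P·Fᵀ + Q = [636619/43827 -1715314/43827 -350631/14609; -1715314/43827 6886483/43827 1241133/14609; -350631/14609 1241133/14609 779428/14609]
step 1: y = z − H·x̄ = [289262/6261, 50186/6261]
step 1: S = H·P̄·Hᵀ + R = [39384655/43827 10829239/43827; 10829239/43827 5722126/43827]
step 1: K = P̄·Hᵀ·S⁻¹ = [-3008399/63239053 -10224984/63239053; 346719846/822107689 -40725748/822107689; 357549085/2466323067 741997286/2466323067]
step 1: x' = x̄ + K·y = [-12799258/63239053, -153274840/822107689, -537622170/822107689]
step 1: P' = (I − K·H)·P̄ = [333752252/63239053 -372315144/63239053 -134330032/63239053; -372315144/63239053 5995733061/822107689 1957851939/822107689; -134330032/63239053 1957851939/822107689 2699849225/2466323067]
step 2: x̄ = F·x = [-1088359854/822107689, -105282962/63239053, 1958762732/822107689]
step 2: P̄ = F·P·Fᵀ + Q = [33792776084/2466323067 -6981959821/189717159 -18266283388/822107689; -6981959821/189717159 28589184236/189717159 5041439612/63239053; -18266283388/822107689 5041439612/63239053 40648751708/822107689]
step 2: y = z − H·x̄ = [440695732/822107689, -193129356/28348541]
step 2: S = H·P̄·Hᵀ + R = [2114580102692/2466323067 19101037987/85045623; 19101037987/85045623 10237165213/85045623]
step 2: K = P̄·Hᵀ·S⁻¹ = [-72452731933/1495703746495 -6837490736442/43375408648355; 632504386257/1495703746495 -2346065007107/43375408648355; 651605424244/4487111239485 38914763538556/130126225945065]
step 2: x' = x̄ + K·y = [-11967929436374/43375408648355, -46397504609494/43375408648355, 55056194199212/130126225945065]
step 2: P' = (I − K·H)·P̄ = [228531996733504/43375408648355 -255122072111946/43375408648355 -91878181440424/43375408648355; -255122072111946/43375408648355 316285820683449/43375408648355 103082541887376/43375408648355; -91878181440424/43375408648355 103082541887376/43375408648355 141997305425932/130126225945065]

step 0: x' = [27358/6261, -7214/2087, -4732/2087], P' = [248068/43827 -91082/14609 -32434/14609; -91082/14609 110970/14609 35733/14609; -32434/14609 35733/14609 16306/14609]
step 1: x' = [-12799258/63239053, -153274840/822107689, -537622170/822107689], P' = [333752252/63239053 -372315144/63239053 -134330032/63239053; -372315144/63239053 5995733061/822107689 1957851939/822107689; -134330032/63239053 1957851939/822107689 2699849225/2466323067]
step 2: x' = [-11967929436374/43375408648355, -46397504609494/43375408648355, 55056194199212/130126225945065], P' = [228531996733504/43375408648355 -255122072111946/43375408648355 -91878181440424/43375408648355; -255122072111946/43375408648355 316285820683449/43375408648355 103082541887376/43375408648355; -91878181440424/43375408648355 103082541887376/43375408648355 141997305425932/130126225945065]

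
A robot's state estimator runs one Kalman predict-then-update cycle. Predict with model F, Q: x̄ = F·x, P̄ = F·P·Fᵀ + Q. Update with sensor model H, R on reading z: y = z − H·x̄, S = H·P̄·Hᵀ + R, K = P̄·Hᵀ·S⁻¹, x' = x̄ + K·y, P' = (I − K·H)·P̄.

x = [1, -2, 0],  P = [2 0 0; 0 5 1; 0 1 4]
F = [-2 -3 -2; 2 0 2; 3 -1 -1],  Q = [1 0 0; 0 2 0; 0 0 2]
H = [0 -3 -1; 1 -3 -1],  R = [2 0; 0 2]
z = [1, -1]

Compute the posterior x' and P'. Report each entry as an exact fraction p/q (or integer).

x̄ = F·x = [4, 2, 5]
P̄ = F·P·Fᵀ + Q = [82 -30 16; -30 26 2; 16 2 31]
y = z − H·x̄ = [12, 6]
S = H·P̄·Hᵀ + R = [279 351; 351 509]
K = P̄·Hᵀ·S⁻¹ = [-1709/1881 195/209; -211/1881 -29/209; -521/855 36/95]
x' = x̄ + K·y = [-818/627, -112/627, -11/285]
P' = (I − K·H)·P̄ = [6928/1881 -100/1881 338/171; -100/1881 3316/1881 -866/171; 338/171 -866/171 14032/855]

x' = [-818/627, -112/627, -11/285]
P' = [6928/1881 -100/1881 338/171; -100/1881 3316/1881 -866/171; 338/171 -866/171 14032/855]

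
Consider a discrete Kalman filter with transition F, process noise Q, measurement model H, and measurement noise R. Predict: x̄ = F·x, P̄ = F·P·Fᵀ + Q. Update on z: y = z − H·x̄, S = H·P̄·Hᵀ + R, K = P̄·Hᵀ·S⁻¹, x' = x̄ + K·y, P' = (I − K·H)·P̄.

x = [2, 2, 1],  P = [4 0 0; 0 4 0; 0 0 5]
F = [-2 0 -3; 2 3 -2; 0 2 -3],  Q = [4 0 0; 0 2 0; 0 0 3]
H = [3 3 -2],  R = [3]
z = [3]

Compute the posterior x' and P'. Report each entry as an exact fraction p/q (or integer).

x̄ = F·x = [-7, 8, 1]
P̄ = F·P·Fᵀ + Q = [65 14 45; 14 74 54; 45 54 64]
y = z − H·x̄ = [2]
S = H·P̄·Hᵀ + R = [574]
K = P̄·Hᵀ·S⁻¹ = [21/82; 78/287; 169/574]
x' = x̄ + K·y = [-266/41, 2452/287, 456/287]
P' = (I − K·H)·P̄ = [2243/82 -1064/41 141/82; -1064/41 9070/287 2316/287; 141/82 2316/287 8175/574]

x' = [-266/41, 2452/287, 456/287]
P' = [2243/82 -1064/41 141/82; -1064/41 9070/287 2316/287; 141/82 2316/287 8175/574]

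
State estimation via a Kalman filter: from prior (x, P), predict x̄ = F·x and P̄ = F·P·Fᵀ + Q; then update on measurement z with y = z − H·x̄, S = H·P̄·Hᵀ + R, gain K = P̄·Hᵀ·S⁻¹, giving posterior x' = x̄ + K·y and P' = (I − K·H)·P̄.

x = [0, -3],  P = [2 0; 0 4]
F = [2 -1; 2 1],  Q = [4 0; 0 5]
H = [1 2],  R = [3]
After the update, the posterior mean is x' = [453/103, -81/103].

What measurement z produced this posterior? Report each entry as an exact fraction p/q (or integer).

x̄ = F·x = [3, -3]
P̄ = F·P·Fᵀ + Q = [16 4; 4 17]
S = H·P̄·Hᵀ + R = [103]
K = P̄·Hᵀ·S⁻¹ = [24/103; 38/103]
x' − x̄ = [144/103, 228/103] = K·y
y = (KᵀK)⁻¹·Kᵀ·(x' − x̄) = [6]
z = y + H·x̄ = [6] + [-3] = [3]

z = [3]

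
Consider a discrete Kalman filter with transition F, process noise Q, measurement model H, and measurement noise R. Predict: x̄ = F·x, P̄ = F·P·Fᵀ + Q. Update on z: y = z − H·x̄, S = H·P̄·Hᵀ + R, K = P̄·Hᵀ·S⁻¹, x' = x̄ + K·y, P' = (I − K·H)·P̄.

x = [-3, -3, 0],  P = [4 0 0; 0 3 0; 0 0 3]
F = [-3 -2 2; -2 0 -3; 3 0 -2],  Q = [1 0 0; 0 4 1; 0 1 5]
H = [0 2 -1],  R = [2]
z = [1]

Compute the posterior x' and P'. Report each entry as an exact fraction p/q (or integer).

x̄ = F·x = [15, 6, -9]
P̄ = F·P·Fᵀ + Q = [61 6 -48; 6 47 -5; -48 -5 53]
y = z − H·x̄ = [-20]
S = H·P̄·Hᵀ + R = [263]
K = P̄·Hᵀ·S⁻¹ = [60/263; 99/263; -63/263]
x' = x̄ + K·y = [2745/263, -402/263, -1107/263]
P' = (I − K·H)·P̄ = [12443/263 -4362/263 -8844/263; -4362/263 2560/263 4922/263; -8844/263 4922/263 9970/263]

x' = [2745/263, -402/263, -1107/263]
P' = [12443/263 -4362/263 -8844/263; -4362/263 2560/263 4922/263; -8844/263 4922/263 9970/263]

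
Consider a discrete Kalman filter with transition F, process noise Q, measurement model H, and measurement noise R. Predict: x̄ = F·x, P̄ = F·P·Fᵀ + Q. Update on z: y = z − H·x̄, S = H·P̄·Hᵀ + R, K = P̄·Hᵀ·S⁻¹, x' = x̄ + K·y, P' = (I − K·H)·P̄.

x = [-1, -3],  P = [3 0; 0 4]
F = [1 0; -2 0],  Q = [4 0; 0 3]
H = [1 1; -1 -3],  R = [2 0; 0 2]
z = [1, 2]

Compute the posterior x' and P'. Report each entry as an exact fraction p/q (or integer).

x' = [19/16, -61/64]
P' = [11/4 -9/8; -9/8 21/32]

x̄ = F·x = [-1, 2]
P̄ = F·P·Fᵀ + Q = [7 -6; -6 15]
y = z − H·x̄ = [0, 7]
S = H·P̄·Hᵀ + R = [12 -28; -28 108]
K = P̄·Hᵀ·S⁻¹ = [13/16 5/16; -15/64 -27/64]
x' = x̄ + K·y = [19/16, -61/64]
P' = (I − K·H)·P̄ = [11/4 -9/8; -9/8 21/32]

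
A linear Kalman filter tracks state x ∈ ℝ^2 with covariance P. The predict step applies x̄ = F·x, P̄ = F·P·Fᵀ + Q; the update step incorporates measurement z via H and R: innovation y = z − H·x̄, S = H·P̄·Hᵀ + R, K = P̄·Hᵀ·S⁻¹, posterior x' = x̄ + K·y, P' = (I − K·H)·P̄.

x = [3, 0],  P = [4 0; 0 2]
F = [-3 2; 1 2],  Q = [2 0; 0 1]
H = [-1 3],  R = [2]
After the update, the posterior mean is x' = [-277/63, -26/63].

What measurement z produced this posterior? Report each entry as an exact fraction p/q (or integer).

x̄ = F·x = [-9, 3]
P̄ = F·P·Fᵀ + Q = [46 -4; -4 13]
S = H·P̄·Hᵀ + R = [189]
K = P̄·Hᵀ·S⁻¹ = [-58/189; 43/189]
x' − x̄ = [290/63, -215/63] = K·y
y = (KᵀK)⁻¹·Kᵀ·(x' − x̄) = [-15]
z = y + H·x̄ = [-15] + [18] = [3]

z = [3]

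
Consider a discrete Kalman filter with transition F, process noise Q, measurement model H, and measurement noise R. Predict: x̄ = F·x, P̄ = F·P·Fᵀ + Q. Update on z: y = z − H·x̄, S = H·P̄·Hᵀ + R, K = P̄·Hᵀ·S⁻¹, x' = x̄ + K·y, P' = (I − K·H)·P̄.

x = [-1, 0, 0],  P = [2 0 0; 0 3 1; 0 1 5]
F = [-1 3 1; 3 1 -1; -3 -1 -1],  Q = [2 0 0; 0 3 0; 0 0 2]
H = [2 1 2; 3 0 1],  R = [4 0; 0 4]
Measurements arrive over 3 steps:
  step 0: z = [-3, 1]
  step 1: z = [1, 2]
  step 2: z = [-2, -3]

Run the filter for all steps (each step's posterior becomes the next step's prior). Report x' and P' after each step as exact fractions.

step 0: x' = [1771/6638, -9695/3319, -253/6638], P' = [8327/3319 19368/3319 -19207/3319; 19368/3319 81436/3319 -59664/3319; -19207/3319 -59664/3319 53003/3319]
step 1: x' = [5210164/10874833, 9120501/10874833, -976236/10874833], P' = [34460251/21749666 50851456/10874833 -79692659/21749666; 50851456/10874833 312709444/10874833 -180826328/10874833; -79692659/21749666 -180826328/10874833 247774019/21749666]
step 2: x' = [-58285655819/138775350764, 58490528796/34693837691, -213228912009/138775350764], P' = [107039018553/69387675382 144931376768/34693837691 -238331434625/69387675382; 144931376768/34693837691 840224013004/34693837691 -498435420248/34693837691; -238331434625/69387675382 -498435420248/34693837691 714229243937/69387675382]

step 0: x̄ = F·x = [1, -3, 3]
step 0: P̄ = F·P·Fᵀ + Q = [42 -4 -12; -4 27 -16; -12 -16 30]
step 0: y = z − H·x̄ = [-8, -5]
step 0: S = H·P̄·Hᵀ + R = [143 188; 188 340]
step 0: K = P̄·Hᵀ·S⁻¹ = [-598/3319 2887/6638; 211/3319 -390/3319; 1982/3319 -2309/6638]
step 0: x' = x̄ + K·y = [1771/6638, -9695/3319, -253/6638]
step 0: P' = (I − K·H)·P̄ = [8327/3319 19368/3319 -19207/3319; 19368/3319 81436/3319 -59664/3319; -19207/3319 -59664/3319 53003/3319]
step 1: x̄ = F·x = [-30097/3319, -6912/3319, 7165/3319]
step 1: P̄ = F·P·Fᵀ + Q = [365114/3319 363768/3319 -150204/3319; 363768/3319 570117/3319 -219584/3319; -150204/3319 -219584/3319 97658/3319]
step 1: y = z − H·x̄ = [56095/3319, 89764/3319]
step 1: S = H·P̄·Hᵀ + R = [1809585/3319 2056088/3319; 2056088/3319 2495736/3319]
step 1: K = P̄·Hᵀ·S⁻¹ = [1404762/10874833 11844047/43499332; 13189925/10874833 -7067990/10874833; -3186242/10874833 4348021/43499332]
step 1: x' = x̄ + K·y = [5210164/10874833, 9120501/10874833, -976236/10874833]
step 1: P' = (I − K·H)·P̄ = [34460251/21749666 50851456/10874833 -79692659/21749666; 50851456/10874833 312709444/10874833 -180826328/10874833; -79692659/21749666 -180826328/10874833 247774019/21749666]
step 2: x̄ = F·x = [21175103/10874833, 25727229/10874833, -23774757/10874833]
step 2: P̄ = F·P·Fᵀ + Q = [1666877752/10874833 1371629932/10874833 -614138642/10874833; 1371629932/10874833 1530131451/10874833 -649002300/10874833; -614138642/10874833 -649002300/10874833 317795352/10874833]
step 2: y = z − H·x̄ = [-81147/20873, -72375051/10874833]
step 2: S = H·P̄·Hᵀ + R = [14375671/20873 17638456/20873; 17638456/20873 11678362600/10874833]
step 2: K = P̄·Hᵀ·S⁻¹ = [3409740174/34693837691 41392810517/138775350764; 33303981511/34693837691 -15910322486/34693837691; -5634402734/34693837691 -382529969/138775350764]
step 2: x' = x̄ + K·y = [-58285655819/138775350764, 58490528796/34693837691, -213228912009/138775350764]
step 2: P' = (I − K·H)·P̄ = [107039018553/69387675382 144931376768/34693837691 -238331434625/69387675382; 144931376768/34693837691 840224013004/34693837691 -498435420248/34693837691; -238331434625/69387675382 -498435420248/34693837691 714229243937/69387675382]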